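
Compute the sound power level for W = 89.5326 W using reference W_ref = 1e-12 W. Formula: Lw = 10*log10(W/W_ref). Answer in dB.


W / W_ref = 89.5326 / 1e-12 = 8.95326e+13
Lw = 10 * log10(8.95326e+13) = 139.52 dB


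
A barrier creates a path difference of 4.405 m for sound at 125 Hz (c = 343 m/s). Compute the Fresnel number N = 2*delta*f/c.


N = 2*delta*f/c = 2*delta/lambda, where lambda = c/f
lambda = 343 / 125 = 2.744 m
N = 2 * 4.405 / 2.744 = 3.2106


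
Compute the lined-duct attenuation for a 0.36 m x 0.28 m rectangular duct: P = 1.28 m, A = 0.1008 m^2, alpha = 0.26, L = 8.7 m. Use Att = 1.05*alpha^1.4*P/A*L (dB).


alpha^1.4 = 0.26^1.4 = 0.151692
Attenuation rate = 1.05 * alpha^1.4 * P / A
= 1.05 * 0.151692 * 1.28 / 0.1008 = 2.02256 dB/m
Total Att = 2.02256 * 8.7 = 17.596 dB


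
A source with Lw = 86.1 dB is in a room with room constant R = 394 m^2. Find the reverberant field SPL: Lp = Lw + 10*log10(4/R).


4/R = 4/394 = 0.0101523
Lp = 86.1 + 10*log10(0.0101523) = 66.166 dB


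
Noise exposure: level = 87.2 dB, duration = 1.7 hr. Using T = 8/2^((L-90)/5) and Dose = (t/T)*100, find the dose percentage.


T_allowed = 8 / 2^((87.2 - 90)/5) = 11.7942 hr
Dose = 1.7 / 11.7942 * 100 = 14.414 %


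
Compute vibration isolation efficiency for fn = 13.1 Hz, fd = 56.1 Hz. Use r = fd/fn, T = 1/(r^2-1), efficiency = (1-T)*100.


r = 56.1 / 13.1 = 4.28244
r^2 - 1 = 4.28244^2 - 1 = 17.3393
T = 1/17.3393 = 0.0576725
Efficiency = (1 - 0.0576725)*100 = 94.233 %


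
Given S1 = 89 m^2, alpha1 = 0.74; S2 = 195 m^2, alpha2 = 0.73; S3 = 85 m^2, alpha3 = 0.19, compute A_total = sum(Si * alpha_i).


89 * 0.74 = 65.86
195 * 0.73 = 142.35
85 * 0.19 = 16.15
A_total = 65.86 + 142.35 + 16.15 = 224.36 m^2


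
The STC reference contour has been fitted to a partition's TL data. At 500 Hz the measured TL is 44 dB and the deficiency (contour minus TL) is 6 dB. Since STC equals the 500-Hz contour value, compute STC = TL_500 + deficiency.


By ASTM E413, STC = value of the fitted reference contour at 500 Hz.
Contour value at 500 Hz = TL_500 + deficiency = 44 + 6 = 50
STC = 50


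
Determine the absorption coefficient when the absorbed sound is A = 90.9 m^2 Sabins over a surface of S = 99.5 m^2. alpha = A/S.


Absorption coefficient = absorbed power / incident power
alpha = A / S = 90.9 / 99.5 = 0.91357


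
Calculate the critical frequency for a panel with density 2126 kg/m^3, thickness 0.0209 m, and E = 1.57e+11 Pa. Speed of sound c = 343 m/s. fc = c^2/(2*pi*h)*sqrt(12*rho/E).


12*rho/E = 12*2126/1.57e+11 = 1.62497e-07
sqrt(12*rho/E) = sqrt(1.62497e-07) = 0.000403109
c^2/(2*pi*h) = 343^2/(2*pi*0.0209) = 895905
fc = 895905 * 0.000403109 = 361.15 Hz


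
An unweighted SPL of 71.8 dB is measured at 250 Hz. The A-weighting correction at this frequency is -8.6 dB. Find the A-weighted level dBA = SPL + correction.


A-weighting table: 250 Hz -> -8.6 dB correction
SPL_A = SPL + correction = 71.8 + (-8.6) = 63.2 dBA


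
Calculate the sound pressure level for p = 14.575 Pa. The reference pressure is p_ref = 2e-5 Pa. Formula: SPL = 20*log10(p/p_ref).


p / p_ref = 14.575 / 2e-5 = 728750
SPL = 20 * log10(728750) = 117.25 dB


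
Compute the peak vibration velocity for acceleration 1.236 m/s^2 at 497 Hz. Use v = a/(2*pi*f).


omega = 2*pi*f = 2*pi*497 = 3122.74 rad/s
v = a / omega = 1.236 / 3122.74 = 0.00039581 m/s


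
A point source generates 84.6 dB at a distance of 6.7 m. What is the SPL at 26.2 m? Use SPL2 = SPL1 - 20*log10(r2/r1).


r2/r1 = 26.2/6.7 = 3.91045
Correction = 20*log10(3.91045) = 11.8445 dB
SPL2 = 84.6 - 11.8445 = 72.755 dB


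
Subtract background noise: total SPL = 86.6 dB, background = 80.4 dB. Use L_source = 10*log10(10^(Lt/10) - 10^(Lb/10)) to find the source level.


10^(86.6/10) = 4.57088e+08
10^(80.4/10) = 1.09648e+08
Difference = 4.57088e+08 - 1.09648e+08 = 3.4744e+08
L_source = 10*log10(3.4744e+08) = 85.409 dB


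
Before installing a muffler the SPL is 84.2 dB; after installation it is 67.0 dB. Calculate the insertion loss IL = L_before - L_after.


Insertion loss = SPL without muffler - SPL with muffler
IL = 84.2 - 67.0 = 17.2 dB


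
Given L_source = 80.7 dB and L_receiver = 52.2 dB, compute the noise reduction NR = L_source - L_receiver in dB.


NR = L_source - L_receiver (difference between source and receiving room levels)
NR = 80.7 - 52.2 = 28.5 dB


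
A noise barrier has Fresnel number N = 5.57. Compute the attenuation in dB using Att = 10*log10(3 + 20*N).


3 + 20*N = 3 + 20*5.57 = 114.4
Att = 10*log10(114.4) = 20.584 dB


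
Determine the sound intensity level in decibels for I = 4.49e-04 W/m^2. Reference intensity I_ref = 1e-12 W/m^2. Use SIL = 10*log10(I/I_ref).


I / I_ref = 4.49e-04 / 1e-12 = 4.49e+08
SIL = 10 * log10(4.49e+08) = 86.522 dB


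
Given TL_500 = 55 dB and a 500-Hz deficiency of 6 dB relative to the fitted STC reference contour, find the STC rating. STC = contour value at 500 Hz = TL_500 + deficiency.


By ASTM E413, STC = value of the fitted reference contour at 500 Hz.
Contour value at 500 Hz = TL_500 + deficiency = 55 + 6 = 61
STC = 61


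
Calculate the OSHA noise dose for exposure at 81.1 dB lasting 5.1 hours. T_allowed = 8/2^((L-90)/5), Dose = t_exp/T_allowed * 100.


T_allowed = 8 / 2^((81.1 - 90)/5) = 27.4741 hr
Dose = 5.1 / 27.4741 * 100 = 18.563 %


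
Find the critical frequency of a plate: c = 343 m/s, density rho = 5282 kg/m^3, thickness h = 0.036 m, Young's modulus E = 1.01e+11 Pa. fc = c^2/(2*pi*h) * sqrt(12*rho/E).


12*rho/E = 12*5282/1.01e+11 = 6.27564e-07
sqrt(12*rho/E) = sqrt(6.27564e-07) = 0.000792189
c^2/(2*pi*h) = 343^2/(2*pi*0.036) = 520123
fc = 520123 * 0.000792189 = 412.04 Hz


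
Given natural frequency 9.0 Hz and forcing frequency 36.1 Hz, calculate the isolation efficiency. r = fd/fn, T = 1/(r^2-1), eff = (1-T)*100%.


r = 36.1 / 9.0 = 4.01111
r^2 - 1 = 4.01111^2 - 1 = 15.089
T = 1/15.089 = 0.0662734
Efficiency = (1 - 0.0662734)*100 = 93.373 %


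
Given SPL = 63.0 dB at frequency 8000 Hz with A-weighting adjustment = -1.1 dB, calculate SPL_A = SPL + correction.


A-weighting table: 8000 Hz -> -1.1 dB correction
SPL_A = SPL + correction = 63.0 + (-1.1) = 61.9 dBA


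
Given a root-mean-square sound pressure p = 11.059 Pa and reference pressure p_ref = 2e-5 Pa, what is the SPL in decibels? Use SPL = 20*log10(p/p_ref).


p / p_ref = 11.059 / 2e-5 = 552950
SPL = 20 * log10(552950) = 114.85 dB


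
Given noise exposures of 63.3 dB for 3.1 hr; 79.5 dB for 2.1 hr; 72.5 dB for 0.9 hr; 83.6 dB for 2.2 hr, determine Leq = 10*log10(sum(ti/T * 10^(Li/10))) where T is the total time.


T_total = 3.1 + 2.1 + 0.9 + 2.2 = 8.3 hr
(3.1/8.3) * 10^(63.3/10) = 798516
(2.1/8.3) * 10^(79.5/10) = 2.25497e+07
(0.9/8.3) * 10^(72.5/10) = 1.92825e+06
(2.2/8.3) * 10^(83.6/10) = 6.07218e+07
Sum = 798516 + 2.25497e+07 + 1.92825e+06 + 6.07218e+07 = 8.59983e+07
Leq = 10*log10(8.59983e+07) = 79.345 dB


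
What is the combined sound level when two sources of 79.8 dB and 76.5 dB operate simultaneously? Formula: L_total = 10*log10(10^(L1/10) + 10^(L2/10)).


10^(79.8/10) = 9.54993e+07
10^(76.5/10) = 4.46684e+07
Sum = 9.54993e+07 + 4.46684e+07 = 1.40168e+08
L_total = 10*log10(1.40168e+08) = 81.466 dB


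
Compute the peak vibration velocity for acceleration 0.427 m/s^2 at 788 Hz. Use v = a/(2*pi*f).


omega = 2*pi*f = 2*pi*788 = 4951.15 rad/s
v = a / omega = 0.427 / 4951.15 = 8.6243e-05 m/s


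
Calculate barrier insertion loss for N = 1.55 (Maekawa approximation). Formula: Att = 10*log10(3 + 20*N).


3 + 20*N = 3 + 20*1.55 = 34
Att = 10*log10(34) = 15.315 dB


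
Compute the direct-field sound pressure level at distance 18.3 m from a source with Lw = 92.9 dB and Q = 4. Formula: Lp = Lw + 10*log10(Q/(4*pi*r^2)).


4*pi*r^2 = 4*pi*18.3^2 = 4208.35 m^2
Q / (4*pi*r^2) = 4 / 4208.35 = 0.000950491
Lp = 92.9 + 10*log10(0.000950491) = 62.679 dB


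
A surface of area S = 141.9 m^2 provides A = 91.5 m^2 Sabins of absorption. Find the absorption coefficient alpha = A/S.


Absorption coefficient = absorbed power / incident power
alpha = A / S = 91.5 / 141.9 = 0.64482


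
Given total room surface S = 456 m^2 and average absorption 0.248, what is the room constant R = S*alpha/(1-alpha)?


R = 456 * 0.248 / (1 - 0.248) = 150.38 m^2


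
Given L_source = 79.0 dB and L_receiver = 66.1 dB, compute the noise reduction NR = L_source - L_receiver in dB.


NR = L_source - L_receiver (difference between source and receiving room levels)
NR = 79.0 - 66.1 = 12.9 dB


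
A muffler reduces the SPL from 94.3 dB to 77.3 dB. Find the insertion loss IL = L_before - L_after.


Insertion loss = SPL without muffler - SPL with muffler
IL = 94.3 - 77.3 = 17 dB


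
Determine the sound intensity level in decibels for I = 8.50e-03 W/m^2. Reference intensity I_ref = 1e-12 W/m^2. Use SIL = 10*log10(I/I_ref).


I / I_ref = 8.50e-03 / 1e-12 = 8.5e+09
SIL = 10 * log10(8.5e+09) = 99.294 dB


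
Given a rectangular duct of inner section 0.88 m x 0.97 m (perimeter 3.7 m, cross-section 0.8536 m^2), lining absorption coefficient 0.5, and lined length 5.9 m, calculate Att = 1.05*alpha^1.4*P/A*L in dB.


alpha^1.4 = 0.5^1.4 = 0.378929
Attenuation rate = 1.05 * alpha^1.4 * P / A
= 1.05 * 0.378929 * 3.7 / 0.8536 = 1.72462 dB/m
Total Att = 1.72462 * 5.9 = 10.175 dB


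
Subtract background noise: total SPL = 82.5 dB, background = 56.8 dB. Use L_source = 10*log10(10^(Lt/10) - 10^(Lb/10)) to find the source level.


10^(82.5/10) = 1.77828e+08
10^(56.8/10) = 478630
Difference = 1.77828e+08 - 478630 = 1.77349e+08
L_source = 10*log10(1.77349e+08) = 82.488 dB


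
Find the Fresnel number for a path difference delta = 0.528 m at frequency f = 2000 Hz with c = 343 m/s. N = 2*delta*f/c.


N = 2*delta*f/c = 2*delta/lambda, where lambda = c/f
lambda = 343 / 2000 = 0.1715 m
N = 2 * 0.528 / 0.1715 = 6.1574


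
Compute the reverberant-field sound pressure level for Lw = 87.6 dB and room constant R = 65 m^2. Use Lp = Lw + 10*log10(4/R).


4/R = 4/65 = 0.0615385
Lp = 87.6 + 10*log10(0.0615385) = 75.491 dB


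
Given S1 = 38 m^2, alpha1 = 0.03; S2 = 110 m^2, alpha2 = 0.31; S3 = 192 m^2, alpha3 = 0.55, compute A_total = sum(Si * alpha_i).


38 * 0.03 = 1.14
110 * 0.31 = 34.1
192 * 0.55 = 105.6
A_total = 1.14 + 34.1 + 105.6 = 140.84 m^2


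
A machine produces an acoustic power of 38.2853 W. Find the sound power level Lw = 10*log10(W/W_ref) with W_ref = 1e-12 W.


W / W_ref = 38.2853 / 1e-12 = 3.82853e+13
Lw = 10 * log10(3.82853e+13) = 135.83 dB


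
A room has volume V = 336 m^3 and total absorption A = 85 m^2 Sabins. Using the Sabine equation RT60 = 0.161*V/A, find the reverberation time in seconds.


RT60 = 0.161 * 336 / 85 = 0.63642 s


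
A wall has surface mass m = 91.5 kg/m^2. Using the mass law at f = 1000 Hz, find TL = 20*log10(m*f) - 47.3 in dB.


m * f = 91.5 * 1000 = 91500
20*log10(91500) = 99.2284 dB
TL = 99.2284 - 47.3 = 51.928 dB


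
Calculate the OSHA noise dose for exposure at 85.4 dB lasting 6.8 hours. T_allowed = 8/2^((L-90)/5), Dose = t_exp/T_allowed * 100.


T_allowed = 8 / 2^((85.4 - 90)/5) = 15.1369 hr
Dose = 6.8 / 15.1369 * 100 = 44.923 %


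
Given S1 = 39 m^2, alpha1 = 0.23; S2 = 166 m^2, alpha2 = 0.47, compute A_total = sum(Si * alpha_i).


39 * 0.23 = 8.97
166 * 0.47 = 78.02
A_total = 8.97 + 78.02 = 86.99 m^2


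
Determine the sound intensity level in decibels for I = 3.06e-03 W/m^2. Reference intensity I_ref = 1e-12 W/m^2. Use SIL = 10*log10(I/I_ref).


I / I_ref = 3.06e-03 / 1e-12 = 3.06e+09
SIL = 10 * log10(3.06e+09) = 94.857 dB


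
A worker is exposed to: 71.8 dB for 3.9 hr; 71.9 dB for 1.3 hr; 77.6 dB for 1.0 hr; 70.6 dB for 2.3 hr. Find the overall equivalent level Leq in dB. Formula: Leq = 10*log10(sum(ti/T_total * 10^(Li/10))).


T_total = 3.9 + 1.3 + 1.0 + 2.3 = 8.5 hr
(3.9/8.5) * 10^(71.8/10) = 6.94458e+06
(1.3/8.5) * 10^(71.9/10) = 2.36878e+06
(1.0/8.5) * 10^(77.6/10) = 6.76988e+06
(2.3/8.5) * 10^(70.6/10) = 3.10677e+06
Sum = 6.94458e+06 + 2.36878e+06 + 6.76988e+06 + 3.10677e+06 = 1.919e+07
Leq = 10*log10(1.919e+07) = 72.831 dB


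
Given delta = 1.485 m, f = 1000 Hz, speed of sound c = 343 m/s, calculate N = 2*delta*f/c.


N = 2*delta*f/c = 2*delta/lambda, where lambda = c/f
lambda = 343 / 1000 = 0.343 m
N = 2 * 1.485 / 0.343 = 8.6589


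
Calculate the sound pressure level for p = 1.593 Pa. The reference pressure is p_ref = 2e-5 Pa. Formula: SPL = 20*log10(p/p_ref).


p / p_ref = 1.593 / 2e-5 = 79650
SPL = 20 * log10(79650) = 98.024 dB


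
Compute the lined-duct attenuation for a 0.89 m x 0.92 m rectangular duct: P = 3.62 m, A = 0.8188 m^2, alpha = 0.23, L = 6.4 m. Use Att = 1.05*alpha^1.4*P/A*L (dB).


alpha^1.4 = 0.23^1.4 = 0.127767
Attenuation rate = 1.05 * alpha^1.4 * P / A
= 1.05 * 0.127767 * 3.62 / 0.8188 = 0.593115 dB/m
Total Att = 0.593115 * 6.4 = 3.7959 dB


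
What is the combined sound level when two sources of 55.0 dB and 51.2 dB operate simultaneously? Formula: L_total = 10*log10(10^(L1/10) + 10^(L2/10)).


10^(55.0/10) = 316228
10^(51.2/10) = 131826
Sum = 316228 + 131826 = 448054
L_total = 10*log10(448054) = 56.513 dB


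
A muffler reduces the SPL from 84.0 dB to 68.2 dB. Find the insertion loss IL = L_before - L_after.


Insertion loss = SPL without muffler - SPL with muffler
IL = 84.0 - 68.2 = 15.8 dB


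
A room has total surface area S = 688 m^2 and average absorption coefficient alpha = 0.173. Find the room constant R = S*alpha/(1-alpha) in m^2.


R = 688 * 0.173 / (1 - 0.173) = 143.92 m^2


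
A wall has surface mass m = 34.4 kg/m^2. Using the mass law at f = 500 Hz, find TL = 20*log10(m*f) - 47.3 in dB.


m * f = 34.4 * 500 = 17200
20*log10(17200) = 84.7106 dB
TL = 84.7106 - 47.3 = 37.411 dB


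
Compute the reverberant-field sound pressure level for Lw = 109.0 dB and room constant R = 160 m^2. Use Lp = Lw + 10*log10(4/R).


4/R = 4/160 = 0.025
Lp = 109.0 + 10*log10(0.025) = 92.979 dB


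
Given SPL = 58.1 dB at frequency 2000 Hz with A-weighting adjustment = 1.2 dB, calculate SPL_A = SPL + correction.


A-weighting table: 2000 Hz -> 1.2 dB correction
SPL_A = SPL + correction = 58.1 + (1.2) = 59.3 dBA


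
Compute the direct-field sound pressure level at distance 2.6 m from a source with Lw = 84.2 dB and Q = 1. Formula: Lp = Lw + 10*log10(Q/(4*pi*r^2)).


4*pi*r^2 = 4*pi*2.6^2 = 84.9487 m^2
Q / (4*pi*r^2) = 1 / 84.9487 = 0.0117718
Lp = 84.2 + 10*log10(0.0117718) = 64.908 dB


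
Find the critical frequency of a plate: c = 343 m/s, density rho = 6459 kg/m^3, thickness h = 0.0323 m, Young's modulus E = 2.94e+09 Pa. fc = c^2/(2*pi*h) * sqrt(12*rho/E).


12*rho/E = 12*6459/2.94e+09 = 2.63633e-05
sqrt(12*rho/E) = sqrt(2.63633e-05) = 0.00513452
c^2/(2*pi*h) = 343^2/(2*pi*0.0323) = 579703
fc = 579703 * 0.00513452 = 2976.5 Hz


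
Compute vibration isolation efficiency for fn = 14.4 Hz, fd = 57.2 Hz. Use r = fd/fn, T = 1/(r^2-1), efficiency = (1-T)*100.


r = 57.2 / 14.4 = 3.97222
r^2 - 1 = 3.97222^2 - 1 = 14.7785
T = 1/14.7785 = 0.0676659
Efficiency = (1 - 0.0676659)*100 = 93.233 %


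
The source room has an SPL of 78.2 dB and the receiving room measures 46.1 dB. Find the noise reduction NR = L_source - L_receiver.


NR = L_source - L_receiver (difference between source and receiving room levels)
NR = 78.2 - 46.1 = 32.1 dB


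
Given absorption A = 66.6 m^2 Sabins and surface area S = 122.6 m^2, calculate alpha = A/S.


Absorption coefficient = absorbed power / incident power
alpha = A / S = 66.6 / 122.6 = 0.54323


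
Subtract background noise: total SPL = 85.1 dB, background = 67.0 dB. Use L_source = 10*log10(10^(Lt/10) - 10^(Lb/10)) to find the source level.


10^(85.1/10) = 3.23594e+08
10^(67.0/10) = 5.01187e+06
Difference = 3.23594e+08 - 5.01187e+06 = 3.18582e+08
L_source = 10*log10(3.18582e+08) = 85.032 dB


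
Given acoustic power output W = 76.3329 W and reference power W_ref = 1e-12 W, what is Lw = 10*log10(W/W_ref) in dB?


W / W_ref = 76.3329 / 1e-12 = 7.63329e+13
Lw = 10 * log10(7.63329e+13) = 138.83 dB


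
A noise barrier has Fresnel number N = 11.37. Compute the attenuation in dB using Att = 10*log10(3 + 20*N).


3 + 20*N = 3 + 20*11.37 = 230.4
Att = 10*log10(230.4) = 23.625 dB


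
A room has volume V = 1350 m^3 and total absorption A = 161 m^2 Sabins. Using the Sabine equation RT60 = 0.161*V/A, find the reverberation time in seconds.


RT60 = 0.161 * 1350 / 161 = 1.35 s


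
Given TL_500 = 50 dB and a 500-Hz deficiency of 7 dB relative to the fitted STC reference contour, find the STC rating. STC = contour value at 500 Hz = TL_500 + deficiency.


By ASTM E413, STC = value of the fitted reference contour at 500 Hz.
Contour value at 500 Hz = TL_500 + deficiency = 50 + 7 = 57
STC = 57


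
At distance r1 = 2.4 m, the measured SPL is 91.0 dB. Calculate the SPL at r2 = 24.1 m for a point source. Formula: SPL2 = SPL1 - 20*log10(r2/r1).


r2/r1 = 24.1/2.4 = 10.0417
Correction = 20*log10(10.0417) = 20.0361 dB
SPL2 = 91.0 - 20.0361 = 70.964 dB


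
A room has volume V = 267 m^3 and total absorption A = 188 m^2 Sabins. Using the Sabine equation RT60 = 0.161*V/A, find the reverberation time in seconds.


RT60 = 0.161 * 267 / 188 = 0.22865 s


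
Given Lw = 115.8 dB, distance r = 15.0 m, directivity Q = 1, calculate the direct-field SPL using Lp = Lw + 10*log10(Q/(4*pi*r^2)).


4*pi*r^2 = 4*pi*15.0^2 = 2827.43 m^2
Q / (4*pi*r^2) = 1 / 2827.43 = 0.000353678
Lp = 115.8 + 10*log10(0.000353678) = 81.286 dB


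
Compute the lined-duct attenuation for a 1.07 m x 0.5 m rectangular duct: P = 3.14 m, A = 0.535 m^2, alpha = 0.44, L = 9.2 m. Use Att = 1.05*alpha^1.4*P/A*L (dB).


alpha^1.4 = 0.44^1.4 = 0.316835
Attenuation rate = 1.05 * alpha^1.4 * P / A
= 1.05 * 0.316835 * 3.14 / 0.535 = 1.95253 dB/m
Total Att = 1.95253 * 9.2 = 17.963 dB


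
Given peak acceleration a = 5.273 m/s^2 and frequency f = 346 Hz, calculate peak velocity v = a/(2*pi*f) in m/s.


omega = 2*pi*f = 2*pi*346 = 2173.98 rad/s
v = a / omega = 5.273 / 2173.98 = 0.0024255 m/s


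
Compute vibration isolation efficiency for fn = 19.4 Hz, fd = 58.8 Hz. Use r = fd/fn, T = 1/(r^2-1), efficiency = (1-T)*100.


r = 58.8 / 19.4 = 3.03093
r^2 - 1 = 3.03093^2 - 1 = 8.18654
T = 1/8.18654 = 0.122152
Efficiency = (1 - 0.122152)*100 = 87.785 %


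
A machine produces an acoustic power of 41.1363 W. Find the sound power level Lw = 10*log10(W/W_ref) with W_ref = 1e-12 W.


W / W_ref = 41.1363 / 1e-12 = 4.11363e+13
Lw = 10 * log10(4.11363e+13) = 136.14 dB


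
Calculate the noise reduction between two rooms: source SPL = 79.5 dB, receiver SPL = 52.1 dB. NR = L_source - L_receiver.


NR = L_source - L_receiver (difference between source and receiving room levels)
NR = 79.5 - 52.1 = 27.4 dB


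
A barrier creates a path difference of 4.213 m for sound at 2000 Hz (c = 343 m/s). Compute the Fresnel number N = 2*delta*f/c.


N = 2*delta*f/c = 2*delta/lambda, where lambda = c/f
lambda = 343 / 2000 = 0.1715 m
N = 2 * 4.213 / 0.1715 = 49.131


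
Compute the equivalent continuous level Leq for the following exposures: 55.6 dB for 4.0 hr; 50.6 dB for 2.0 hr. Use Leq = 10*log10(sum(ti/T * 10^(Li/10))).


T_total = 4.0 + 2.0 = 6.0 hr
(4.0/6.0) * 10^(55.6/10) = 242052
(2.0/6.0) * 10^(50.6/10) = 38271.8
Sum = 242052 + 38271.8 = 280324
Leq = 10*log10(280324) = 54.477 dB


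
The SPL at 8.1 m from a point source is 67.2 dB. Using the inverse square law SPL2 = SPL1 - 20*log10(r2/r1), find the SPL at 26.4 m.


r2/r1 = 26.4/8.1 = 3.25926
Correction = 20*log10(3.25926) = 10.2624 dB
SPL2 = 67.2 - 10.2624 = 56.938 dB


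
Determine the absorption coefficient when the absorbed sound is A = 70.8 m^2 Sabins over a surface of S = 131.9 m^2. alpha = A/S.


Absorption coefficient = absorbed power / incident power
alpha = A / S = 70.8 / 131.9 = 0.53677


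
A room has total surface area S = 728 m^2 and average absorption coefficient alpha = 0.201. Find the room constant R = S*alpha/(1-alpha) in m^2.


R = 728 * 0.201 / (1 - 0.201) = 183.14 m^2


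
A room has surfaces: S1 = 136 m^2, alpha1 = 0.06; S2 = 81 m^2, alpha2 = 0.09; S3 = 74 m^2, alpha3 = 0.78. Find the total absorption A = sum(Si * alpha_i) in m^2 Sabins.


136 * 0.06 = 8.16
81 * 0.09 = 7.29
74 * 0.78 = 57.72
A_total = 8.16 + 7.29 + 57.72 = 73.17 m^2


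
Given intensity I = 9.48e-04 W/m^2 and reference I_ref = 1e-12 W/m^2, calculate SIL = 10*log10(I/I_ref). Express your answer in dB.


I / I_ref = 9.48e-04 / 1e-12 = 9.48e+08
SIL = 10 * log10(9.48e+08) = 89.768 dB


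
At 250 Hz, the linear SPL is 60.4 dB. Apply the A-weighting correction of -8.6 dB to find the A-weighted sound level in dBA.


A-weighting table: 250 Hz -> -8.6 dB correction
SPL_A = SPL + correction = 60.4 + (-8.6) = 51.8 dBA


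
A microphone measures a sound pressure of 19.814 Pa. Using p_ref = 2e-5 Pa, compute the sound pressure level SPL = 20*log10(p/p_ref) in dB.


p / p_ref = 19.814 / 2e-5 = 990700
SPL = 20 * log10(990700) = 119.92 dB


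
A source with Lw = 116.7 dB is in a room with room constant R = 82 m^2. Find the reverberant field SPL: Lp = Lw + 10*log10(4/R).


4/R = 4/82 = 0.0487805
Lp = 116.7 + 10*log10(0.0487805) = 103.58 dB


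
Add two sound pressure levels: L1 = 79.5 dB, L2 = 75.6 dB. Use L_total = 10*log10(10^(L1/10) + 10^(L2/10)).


10^(79.5/10) = 8.91251e+07
10^(75.6/10) = 3.63078e+07
Sum = 8.91251e+07 + 3.63078e+07 = 1.25433e+08
L_total = 10*log10(1.25433e+08) = 80.984 dB


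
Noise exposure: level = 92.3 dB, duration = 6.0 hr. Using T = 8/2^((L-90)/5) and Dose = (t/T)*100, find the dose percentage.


T_allowed = 8 / 2^((92.3 - 90)/5) = 5.81589 hr
Dose = 6.0 / 5.81589 * 100 = 103.17 %


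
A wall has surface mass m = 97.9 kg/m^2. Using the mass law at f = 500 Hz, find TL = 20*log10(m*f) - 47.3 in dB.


m * f = 97.9 * 500 = 48950
20*log10(48950) = 93.7951 dB
TL = 93.7951 - 47.3 = 46.495 dB


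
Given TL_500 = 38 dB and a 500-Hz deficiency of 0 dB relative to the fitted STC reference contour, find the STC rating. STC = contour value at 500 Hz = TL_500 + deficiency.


By ASTM E413, STC = value of the fitted reference contour at 500 Hz.
Contour value at 500 Hz = TL_500 + deficiency = 38 + 0 = 38
STC = 38


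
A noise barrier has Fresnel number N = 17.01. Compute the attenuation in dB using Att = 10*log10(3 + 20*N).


3 + 20*N = 3 + 20*17.01 = 343.2
Att = 10*log10(343.2) = 25.355 dB


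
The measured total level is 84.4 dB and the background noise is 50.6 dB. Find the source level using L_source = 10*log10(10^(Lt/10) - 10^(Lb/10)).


10^(84.4/10) = 2.75423e+08
10^(50.6/10) = 114815
Difference = 2.75423e+08 - 114815 = 2.75308e+08
L_source = 10*log10(2.75308e+08) = 84.398 dB


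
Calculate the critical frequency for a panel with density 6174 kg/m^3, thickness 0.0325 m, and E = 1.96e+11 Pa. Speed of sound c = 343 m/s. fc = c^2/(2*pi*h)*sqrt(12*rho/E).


12*rho/E = 12*6174/1.96e+11 = 3.78e-07
sqrt(12*rho/E) = sqrt(3.78e-07) = 0.000614817
c^2/(2*pi*h) = 343^2/(2*pi*0.0325) = 576136
fc = 576136 * 0.000614817 = 354.22 Hz


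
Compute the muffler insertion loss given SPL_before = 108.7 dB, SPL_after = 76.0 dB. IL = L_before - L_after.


Insertion loss = SPL without muffler - SPL with muffler
IL = 108.7 - 76.0 = 32.7 dB


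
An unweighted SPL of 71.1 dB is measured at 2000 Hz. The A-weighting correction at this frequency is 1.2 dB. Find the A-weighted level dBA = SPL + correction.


A-weighting table: 2000 Hz -> 1.2 dB correction
SPL_A = SPL + correction = 71.1 + (1.2) = 72.3 dBA


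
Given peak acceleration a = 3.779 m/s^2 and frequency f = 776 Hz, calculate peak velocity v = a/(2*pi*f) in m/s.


omega = 2*pi*f = 2*pi*776 = 4875.75 rad/s
v = a / omega = 3.779 / 4875.75 = 0.00077506 m/s


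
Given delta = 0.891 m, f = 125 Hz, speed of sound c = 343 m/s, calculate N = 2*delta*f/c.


N = 2*delta*f/c = 2*delta/lambda, where lambda = c/f
lambda = 343 / 125 = 2.744 m
N = 2 * 0.891 / 2.744 = 0.64942


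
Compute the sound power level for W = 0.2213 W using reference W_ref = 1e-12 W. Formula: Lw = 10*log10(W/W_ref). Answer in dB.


W / W_ref = 0.2213 / 1e-12 = 2.213e+11
Lw = 10 * log10(2.213e+11) = 113.45 dB


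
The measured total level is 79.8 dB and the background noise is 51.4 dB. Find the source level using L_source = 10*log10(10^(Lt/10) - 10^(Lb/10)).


10^(79.8/10) = 9.54993e+07
10^(51.4/10) = 138038
Difference = 9.54993e+07 - 138038 = 9.53613e+07
L_source = 10*log10(9.53613e+07) = 79.794 dB


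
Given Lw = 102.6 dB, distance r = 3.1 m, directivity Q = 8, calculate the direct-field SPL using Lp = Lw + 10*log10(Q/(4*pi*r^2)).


4*pi*r^2 = 4*pi*3.1^2 = 120.763 m^2
Q / (4*pi*r^2) = 8 / 120.763 = 0.0662455
Lp = 102.6 + 10*log10(0.0662455) = 90.812 dB


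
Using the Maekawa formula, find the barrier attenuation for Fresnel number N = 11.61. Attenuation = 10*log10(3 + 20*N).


3 + 20*N = 3 + 20*11.61 = 235.2
Att = 10*log10(235.2) = 23.714 dB


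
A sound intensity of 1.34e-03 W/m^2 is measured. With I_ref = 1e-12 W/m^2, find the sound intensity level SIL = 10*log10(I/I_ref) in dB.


I / I_ref = 1.34e-03 / 1e-12 = 1.34e+09
SIL = 10 * log10(1.34e+09) = 91.271 dB


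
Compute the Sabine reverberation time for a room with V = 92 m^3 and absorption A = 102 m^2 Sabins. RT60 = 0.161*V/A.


RT60 = 0.161 * 92 / 102 = 0.14522 s


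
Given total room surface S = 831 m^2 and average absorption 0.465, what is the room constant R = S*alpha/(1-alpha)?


R = 831 * 0.465 / (1 - 0.465) = 722.27 m^2


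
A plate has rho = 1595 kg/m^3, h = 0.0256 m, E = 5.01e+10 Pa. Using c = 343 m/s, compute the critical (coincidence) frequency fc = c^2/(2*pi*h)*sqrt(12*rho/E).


12*rho/E = 12*1595/5.01e+10 = 3.82036e-07
sqrt(12*rho/E) = sqrt(3.82036e-07) = 0.000618091
c^2/(2*pi*h) = 343^2/(2*pi*0.0256) = 731423
fc = 731423 * 0.000618091 = 452.09 Hz


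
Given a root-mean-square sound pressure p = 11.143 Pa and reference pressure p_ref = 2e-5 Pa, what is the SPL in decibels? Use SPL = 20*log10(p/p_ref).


p / p_ref = 11.143 / 2e-5 = 557150
SPL = 20 * log10(557150) = 114.92 dB


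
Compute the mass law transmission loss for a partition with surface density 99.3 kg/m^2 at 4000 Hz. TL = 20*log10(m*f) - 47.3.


m * f = 99.3 * 4000 = 397200
20*log10(397200) = 111.98 dB
TL = 111.98 - 47.3 = 64.68 dB


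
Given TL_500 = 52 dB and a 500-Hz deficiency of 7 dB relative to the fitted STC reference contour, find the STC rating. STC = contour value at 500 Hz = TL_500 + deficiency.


By ASTM E413, STC = value of the fitted reference contour at 500 Hz.
Contour value at 500 Hz = TL_500 + deficiency = 52 + 7 = 59
STC = 59


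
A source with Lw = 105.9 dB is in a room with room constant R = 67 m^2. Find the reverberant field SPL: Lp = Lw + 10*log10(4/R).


4/R = 4/67 = 0.0597015
Lp = 105.9 + 10*log10(0.0597015) = 93.66 dB


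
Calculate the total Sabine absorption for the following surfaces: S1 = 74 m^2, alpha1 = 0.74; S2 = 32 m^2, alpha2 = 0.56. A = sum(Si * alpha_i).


74 * 0.74 = 54.76
32 * 0.56 = 17.92
A_total = 54.76 + 17.92 = 72.68 m^2


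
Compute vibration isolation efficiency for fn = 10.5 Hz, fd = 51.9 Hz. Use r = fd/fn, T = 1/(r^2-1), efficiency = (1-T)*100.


r = 51.9 / 10.5 = 4.94286
r^2 - 1 = 4.94286^2 - 1 = 23.4319
T = 1/23.4319 = 0.0426769
Efficiency = (1 - 0.0426769)*100 = 95.732 %


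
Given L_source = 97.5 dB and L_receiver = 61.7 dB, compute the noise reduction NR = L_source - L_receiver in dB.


NR = L_source - L_receiver (difference between source and receiving room levels)
NR = 97.5 - 61.7 = 35.8 dB


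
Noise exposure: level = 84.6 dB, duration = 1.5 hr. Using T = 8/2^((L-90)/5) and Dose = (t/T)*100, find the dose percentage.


T_allowed = 8 / 2^((84.6 - 90)/5) = 16.9123 hr
Dose = 1.5 / 16.9123 * 100 = 8.8693 %


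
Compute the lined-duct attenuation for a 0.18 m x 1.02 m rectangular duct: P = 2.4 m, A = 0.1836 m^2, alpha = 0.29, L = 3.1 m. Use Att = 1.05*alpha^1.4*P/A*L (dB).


alpha^1.4 = 0.29^1.4 = 0.176749
Attenuation rate = 1.05 * alpha^1.4 * P / A
= 1.05 * 0.176749 * 2.4 / 0.1836 = 2.42597 dB/m
Total Att = 2.42597 * 3.1 = 7.5205 dB


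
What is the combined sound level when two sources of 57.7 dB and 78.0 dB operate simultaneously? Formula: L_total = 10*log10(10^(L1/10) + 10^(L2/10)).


10^(57.7/10) = 588844
10^(78.0/10) = 6.30957e+07
Sum = 588844 + 6.30957e+07 = 6.36845e+07
L_total = 10*log10(6.36845e+07) = 78.04 dB


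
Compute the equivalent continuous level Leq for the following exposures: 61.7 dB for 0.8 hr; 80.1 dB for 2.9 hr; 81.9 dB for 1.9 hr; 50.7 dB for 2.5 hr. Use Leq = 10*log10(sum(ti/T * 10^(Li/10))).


T_total = 0.8 + 2.9 + 1.9 + 2.5 = 8.1 hr
(0.8/8.1) * 10^(61.7/10) = 146085
(2.9/8.1) * 10^(80.1/10) = 3.66364e+07
(1.9/8.1) * 10^(81.9/10) = 3.63303e+07
(2.5/8.1) * 10^(50.7/10) = 36262.3
Sum = 146085 + 3.66364e+07 + 3.63303e+07 + 36262.3 = 7.3149e+07
Leq = 10*log10(7.3149e+07) = 78.642 dB


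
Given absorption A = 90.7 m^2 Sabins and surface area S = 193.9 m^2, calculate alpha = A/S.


Absorption coefficient = absorbed power / incident power
alpha = A / S = 90.7 / 193.9 = 0.46777


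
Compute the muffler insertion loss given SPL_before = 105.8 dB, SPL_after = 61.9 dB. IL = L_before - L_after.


Insertion loss = SPL without muffler - SPL with muffler
IL = 105.8 - 61.9 = 43.9 dB


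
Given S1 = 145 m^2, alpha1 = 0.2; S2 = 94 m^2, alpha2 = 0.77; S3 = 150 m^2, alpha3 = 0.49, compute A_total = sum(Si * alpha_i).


145 * 0.2 = 29
94 * 0.77 = 72.38
150 * 0.49 = 73.5
A_total = 29 + 72.38 + 73.5 = 174.88 m^2


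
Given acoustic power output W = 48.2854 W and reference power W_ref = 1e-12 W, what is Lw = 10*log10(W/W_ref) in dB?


W / W_ref = 48.2854 / 1e-12 = 4.82854e+13
Lw = 10 * log10(4.82854e+13) = 136.84 dB


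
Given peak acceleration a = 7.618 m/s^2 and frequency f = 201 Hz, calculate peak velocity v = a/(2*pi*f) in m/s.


omega = 2*pi*f = 2*pi*201 = 1262.92 rad/s
v = a / omega = 7.618 / 1262.92 = 0.0060321 m/s


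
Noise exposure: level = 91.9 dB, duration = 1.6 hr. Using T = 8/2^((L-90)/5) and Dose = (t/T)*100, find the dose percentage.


T_allowed = 8 / 2^((91.9 - 90)/5) = 6.1475 hr
Dose = 1.6 / 6.1475 * 100 = 26.027 %


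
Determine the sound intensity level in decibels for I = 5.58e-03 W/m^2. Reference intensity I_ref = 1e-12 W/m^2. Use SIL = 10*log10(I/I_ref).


I / I_ref = 5.58e-03 / 1e-12 = 5.58e+09
SIL = 10 * log10(5.58e+09) = 97.466 dB


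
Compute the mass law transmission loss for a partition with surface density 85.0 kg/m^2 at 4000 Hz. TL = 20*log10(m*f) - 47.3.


m * f = 85.0 * 4000 = 340000
20*log10(340000) = 110.63 dB
TL = 110.63 - 47.3 = 63.33 dB


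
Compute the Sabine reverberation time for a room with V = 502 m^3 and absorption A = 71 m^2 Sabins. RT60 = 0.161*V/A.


RT60 = 0.161 * 502 / 71 = 1.1383 s


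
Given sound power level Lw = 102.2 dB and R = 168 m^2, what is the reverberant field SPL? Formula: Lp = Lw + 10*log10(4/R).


4/R = 4/168 = 0.0238095
Lp = 102.2 + 10*log10(0.0238095) = 85.968 dB


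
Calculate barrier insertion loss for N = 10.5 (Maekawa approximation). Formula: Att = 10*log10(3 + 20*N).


3 + 20*N = 3 + 20*10.5 = 213
Att = 10*log10(213) = 23.284 dB


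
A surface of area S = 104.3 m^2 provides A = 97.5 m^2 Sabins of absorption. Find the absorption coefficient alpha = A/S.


Absorption coefficient = absorbed power / incident power
alpha = A / S = 97.5 / 104.3 = 0.9348


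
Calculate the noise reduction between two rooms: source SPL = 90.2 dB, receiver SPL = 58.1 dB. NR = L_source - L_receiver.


NR = L_source - L_receiver (difference between source and receiving room levels)
NR = 90.2 - 58.1 = 32.1 dB


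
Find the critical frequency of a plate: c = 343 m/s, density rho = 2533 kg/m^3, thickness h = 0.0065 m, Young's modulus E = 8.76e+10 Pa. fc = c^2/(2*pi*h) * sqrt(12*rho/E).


12*rho/E = 12*2533/8.76e+10 = 3.46986e-07
sqrt(12*rho/E) = sqrt(3.46986e-07) = 0.000589055
c^2/(2*pi*h) = 343^2/(2*pi*0.0065) = 2.88068e+06
fc = 2.88068e+06 * 0.000589055 = 1696.9 Hz


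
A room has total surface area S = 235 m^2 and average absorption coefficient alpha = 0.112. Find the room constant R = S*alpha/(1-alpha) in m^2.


R = 235 * 0.112 / (1 - 0.112) = 29.64 m^2


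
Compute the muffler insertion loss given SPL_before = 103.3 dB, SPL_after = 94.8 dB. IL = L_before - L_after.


Insertion loss = SPL without muffler - SPL with muffler
IL = 103.3 - 94.8 = 8.5 dB


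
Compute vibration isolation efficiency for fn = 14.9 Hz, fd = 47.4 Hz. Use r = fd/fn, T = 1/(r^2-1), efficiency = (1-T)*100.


r = 47.4 / 14.9 = 3.18121
r^2 - 1 = 3.18121^2 - 1 = 9.1201
T = 1/9.1201 = 0.109648
Efficiency = (1 - 0.109648)*100 = 89.035 %


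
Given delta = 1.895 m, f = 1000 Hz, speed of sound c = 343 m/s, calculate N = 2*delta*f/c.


N = 2*delta*f/c = 2*delta/lambda, where lambda = c/f
lambda = 343 / 1000 = 0.343 m
N = 2 * 1.895 / 0.343 = 11.05


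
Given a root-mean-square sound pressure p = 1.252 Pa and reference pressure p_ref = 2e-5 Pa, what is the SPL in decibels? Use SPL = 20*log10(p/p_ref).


p / p_ref = 1.252 / 2e-5 = 62600
SPL = 20 * log10(62600) = 95.931 dB


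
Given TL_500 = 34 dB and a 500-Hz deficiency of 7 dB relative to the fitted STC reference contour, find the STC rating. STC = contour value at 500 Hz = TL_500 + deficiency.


By ASTM E413, STC = value of the fitted reference contour at 500 Hz.
Contour value at 500 Hz = TL_500 + deficiency = 34 + 7 = 41
STC = 41


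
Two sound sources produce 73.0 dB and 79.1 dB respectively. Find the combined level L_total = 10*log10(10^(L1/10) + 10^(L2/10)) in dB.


10^(73.0/10) = 1.99526e+07
10^(79.1/10) = 8.12831e+07
Sum = 1.99526e+07 + 8.12831e+07 = 1.01236e+08
L_total = 10*log10(1.01236e+08) = 80.053 dB


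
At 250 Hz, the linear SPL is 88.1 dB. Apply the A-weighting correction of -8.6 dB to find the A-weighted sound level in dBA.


A-weighting table: 250 Hz -> -8.6 dB correction
SPL_A = SPL + correction = 88.1 + (-8.6) = 79.5 dBA


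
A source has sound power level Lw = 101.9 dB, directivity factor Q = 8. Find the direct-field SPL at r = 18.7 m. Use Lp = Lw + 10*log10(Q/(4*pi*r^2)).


4*pi*r^2 = 4*pi*18.7^2 = 4394.33 m^2
Q / (4*pi*r^2) = 8 / 4394.33 = 0.00182053
Lp = 101.9 + 10*log10(0.00182053) = 74.502 dB


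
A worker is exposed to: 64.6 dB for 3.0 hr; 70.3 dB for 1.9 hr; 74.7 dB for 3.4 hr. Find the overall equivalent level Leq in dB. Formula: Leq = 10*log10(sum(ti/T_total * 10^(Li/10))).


T_total = 3.0 + 1.9 + 3.4 = 8.3 hr
(3.0/8.3) * 10^(64.6/10) = 1.04242e+06
(1.9/8.3) * 10^(70.3/10) = 2.45288e+06
(3.4/8.3) * 10^(74.7/10) = 1.20893e+07
Sum = 1.04242e+06 + 2.45288e+06 + 1.20893e+07 = 1.55846e+07
Leq = 10*log10(1.55846e+07) = 71.927 dB


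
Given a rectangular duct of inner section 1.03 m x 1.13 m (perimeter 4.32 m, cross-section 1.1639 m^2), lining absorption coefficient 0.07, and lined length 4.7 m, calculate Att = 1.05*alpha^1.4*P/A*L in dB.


alpha^1.4 = 0.07^1.4 = 0.0241622
Attenuation rate = 1.05 * alpha^1.4 * P / A
= 1.05 * 0.0241622 * 4.32 / 1.1639 = 0.0941659 dB/m
Total Att = 0.0941659 * 4.7 = 0.44258 dB


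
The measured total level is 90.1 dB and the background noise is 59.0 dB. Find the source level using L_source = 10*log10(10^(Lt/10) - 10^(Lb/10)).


10^(90.1/10) = 1.02329e+09
10^(59.0/10) = 794328
Difference = 1.02329e+09 - 794328 = 1.0225e+09
L_source = 10*log10(1.0225e+09) = 90.097 dB


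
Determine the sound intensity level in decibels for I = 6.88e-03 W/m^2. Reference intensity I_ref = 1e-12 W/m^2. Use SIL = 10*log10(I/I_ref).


I / I_ref = 6.88e-03 / 1e-12 = 6.88e+09
SIL = 10 * log10(6.88e+09) = 98.376 dB


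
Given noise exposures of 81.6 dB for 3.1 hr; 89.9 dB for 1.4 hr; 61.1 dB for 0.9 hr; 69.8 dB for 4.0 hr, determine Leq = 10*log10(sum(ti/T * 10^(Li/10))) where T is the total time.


T_total = 3.1 + 1.4 + 0.9 + 4.0 = 9.4 hr
(3.1/9.4) * 10^(81.6/10) = 4.76688e+07
(1.4/9.4) * 10^(89.9/10) = 1.45546e+08
(0.9/9.4) * 10^(61.1/10) = 123343
(4.0/9.4) * 10^(69.8/10) = 4.0638e+06
Sum = 4.76688e+07 + 1.45546e+08 + 123343 + 4.0638e+06 = 1.97402e+08
Leq = 10*log10(1.97402e+08) = 82.954 dB


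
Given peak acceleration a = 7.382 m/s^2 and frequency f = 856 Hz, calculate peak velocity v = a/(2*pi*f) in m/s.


omega = 2*pi*f = 2*pi*856 = 5378.41 rad/s
v = a / omega = 7.382 / 5378.41 = 0.0013725 m/s


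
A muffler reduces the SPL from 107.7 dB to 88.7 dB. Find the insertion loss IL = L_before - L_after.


Insertion loss = SPL without muffler - SPL with muffler
IL = 107.7 - 88.7 = 19 dB


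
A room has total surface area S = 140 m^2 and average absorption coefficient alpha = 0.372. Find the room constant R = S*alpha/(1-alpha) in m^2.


R = 140 * 0.372 / (1 - 0.372) = 82.93 m^2


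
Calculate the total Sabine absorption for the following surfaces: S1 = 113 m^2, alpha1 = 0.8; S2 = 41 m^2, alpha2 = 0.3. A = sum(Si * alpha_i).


113 * 0.8 = 90.4
41 * 0.3 = 12.3
A_total = 90.4 + 12.3 = 102.7 m^2


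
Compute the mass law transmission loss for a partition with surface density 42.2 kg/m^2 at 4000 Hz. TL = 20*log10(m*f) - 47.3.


m * f = 42.2 * 4000 = 168800
20*log10(168800) = 104.547 dB
TL = 104.547 - 47.3 = 57.247 dB


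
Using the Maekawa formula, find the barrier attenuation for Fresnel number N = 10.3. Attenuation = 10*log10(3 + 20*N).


3 + 20*N = 3 + 20*10.3 = 209
Att = 10*log10(209) = 23.201 dB


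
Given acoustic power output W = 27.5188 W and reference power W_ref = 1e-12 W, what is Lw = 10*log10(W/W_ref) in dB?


W / W_ref = 27.5188 / 1e-12 = 2.75188e+13
Lw = 10 * log10(2.75188e+13) = 134.4 dB


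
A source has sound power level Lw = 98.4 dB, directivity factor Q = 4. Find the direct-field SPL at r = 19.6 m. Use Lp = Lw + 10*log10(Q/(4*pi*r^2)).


4*pi*r^2 = 4*pi*19.6^2 = 4827.5 m^2
Q / (4*pi*r^2) = 4 / 4827.5 = 0.000828586
Lp = 98.4 + 10*log10(0.000828586) = 67.583 dB


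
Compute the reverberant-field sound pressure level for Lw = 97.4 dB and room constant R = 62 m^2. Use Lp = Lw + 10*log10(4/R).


4/R = 4/62 = 0.0645161
Lp = 97.4 + 10*log10(0.0645161) = 85.497 dB


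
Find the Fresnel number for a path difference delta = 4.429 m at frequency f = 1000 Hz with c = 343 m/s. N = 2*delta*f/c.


N = 2*delta*f/c = 2*delta/lambda, where lambda = c/f
lambda = 343 / 1000 = 0.343 m
N = 2 * 4.429 / 0.343 = 25.825


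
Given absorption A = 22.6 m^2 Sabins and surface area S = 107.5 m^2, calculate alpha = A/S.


Absorption coefficient = absorbed power / incident power
alpha = A / S = 22.6 / 107.5 = 0.21023


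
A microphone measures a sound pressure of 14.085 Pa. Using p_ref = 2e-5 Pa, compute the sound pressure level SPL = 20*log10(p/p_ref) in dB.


p / p_ref = 14.085 / 2e-5 = 704250
SPL = 20 * log10(704250) = 116.95 dB


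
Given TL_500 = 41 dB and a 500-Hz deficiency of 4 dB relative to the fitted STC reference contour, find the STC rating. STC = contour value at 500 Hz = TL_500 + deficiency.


By ASTM E413, STC = value of the fitted reference contour at 500 Hz.
Contour value at 500 Hz = TL_500 + deficiency = 41 + 4 = 45
STC = 45


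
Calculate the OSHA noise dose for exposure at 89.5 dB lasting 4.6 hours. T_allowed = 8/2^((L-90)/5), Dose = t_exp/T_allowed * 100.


T_allowed = 8 / 2^((89.5 - 90)/5) = 8.57419 hr
Dose = 4.6 / 8.57419 * 100 = 53.649 %


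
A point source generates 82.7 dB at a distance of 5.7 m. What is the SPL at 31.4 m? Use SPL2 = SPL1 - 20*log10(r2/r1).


r2/r1 = 31.4/5.7 = 5.50877
Correction = 20*log10(5.50877) = 14.8211 dB
SPL2 = 82.7 - 14.8211 = 67.879 dB
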